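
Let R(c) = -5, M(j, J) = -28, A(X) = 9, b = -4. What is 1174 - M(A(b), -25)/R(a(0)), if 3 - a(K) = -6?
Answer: 5842/5 ≈ 1168.4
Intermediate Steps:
a(K) = 9 (a(K) = 3 - 1*(-6) = 3 + 6 = 9)
1174 - M(A(b), -25)/R(a(0)) = 1174 - (-28)/(-5) = 1174 - (-28)*(-1)/5 = 1174 - 1*28/5 = 1174 - 28/5 = 5842/5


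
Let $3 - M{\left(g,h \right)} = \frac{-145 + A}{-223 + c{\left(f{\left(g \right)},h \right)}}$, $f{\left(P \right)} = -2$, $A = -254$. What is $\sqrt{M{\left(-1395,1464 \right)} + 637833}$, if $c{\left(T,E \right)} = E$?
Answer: $\frac{5 \sqrt{39292783995}}{1241} \approx 798.65$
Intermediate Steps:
$M{\left(g,h \right)} = 3 + \frac{399}{-223 + h}$ ($M{\left(g,h \right)} = 3 - \frac{-145 - 254}{-223 + h} = 3 - - \frac{399}{-223 + h} = 3 + \frac{399}{-223 + h}$)
$\sqrt{M{\left(-1395,1464 \right)} + 637833} = \sqrt{\frac{3 \left(-90 + 1464\right)}{-223 + 1464} + 637833} = \sqrt{3 \cdot \frac{1}{1241} \cdot 1374 + 637833} = \sqrt{\frac{4122}{1241} + 637833} = \sqrt{\frac{791554875}{1241}} = \frac{5 \sqrt{39292783995}}{1241}$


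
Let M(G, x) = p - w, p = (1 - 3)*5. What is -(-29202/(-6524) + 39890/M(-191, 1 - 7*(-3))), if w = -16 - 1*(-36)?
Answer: 12968315/9786 ≈ 1325.2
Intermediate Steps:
p = -10 (p = -2*5 = -10)
w = 20 (w = -16 + 36 = 20)
M(G, x) = -30 (M(G, x) = -10 - 1*20 = -10 - 20 = -30)
-(-29202/(-6524) + 39890/M(-191, 1 - 7*(-3))) = -(-29202/(-6524) + 39890/(-30)) = -(-29202*(-1/6524) + 39890*(-1/30)) = -(14601/3262 - 3989/3) = -1*(-12968315/9786) = 12968315/9786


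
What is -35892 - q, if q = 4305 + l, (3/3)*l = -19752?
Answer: -20445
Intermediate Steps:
l = -19752
q = -15447 (q = 4305 - 19752 = -15447)
-35892 - q = -35892 - 1*(-15447) = -35892 + 15447 = -20445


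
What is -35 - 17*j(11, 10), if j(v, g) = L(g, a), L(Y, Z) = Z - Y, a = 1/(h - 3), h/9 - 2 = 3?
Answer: 5653/42 ≈ 134.60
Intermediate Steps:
h = 45 (h = 18 + 9*3 = 18 + 27 = 45)
a = 1/42 (a = 1/(45 - 3) = 1/42 ≈ 0.023810)
j(v, g) = 1/42 - g
-35 - 17*j(11, 10) = -35 - 17*(1/42 - 1*10) = -35 - 17*(1/42 - 10) = -35 - 17*(-419/42) = -35 + 7123/42 = 5653/42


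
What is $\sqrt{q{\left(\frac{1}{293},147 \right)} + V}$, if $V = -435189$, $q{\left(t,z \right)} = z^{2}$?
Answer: $2 i \sqrt{103395} \approx 643.1 i$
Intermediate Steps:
$\sqrt{q{\left(\frac{1}{293},147 \right)} + V} = \sqrt{147^{2} - 435189} = \sqrt{21609 - 435189} = \sqrt{-413580} = 2 i \sqrt{103395}$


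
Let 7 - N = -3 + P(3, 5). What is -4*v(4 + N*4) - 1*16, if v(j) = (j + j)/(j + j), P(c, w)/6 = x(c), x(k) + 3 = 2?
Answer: -20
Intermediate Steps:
x(k) = -1 (x(k) = -3 + 2 = -1)
P(c, w) = -6 (P(c, w) = 6*(-1) = -6)
N = 16 (N = 7 - (-3 - 6) = 7 - 1*(-9) = 7 + 9 = 16)
v(j) = 1 (v(j) = (2*j)/((2*j)) = (2*j)*(1/(2*j)) = 1)
-4*v(4 + N*4) - 1*16 = -4*1 - 1*16 = -4 - 16 = -20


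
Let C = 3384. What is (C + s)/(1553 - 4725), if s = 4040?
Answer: -1856/793 ≈ -2.3405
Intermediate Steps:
(C + s)/(1553 - 4725) = (3384 + 4040)/(1553 - 4725) = 7424/(-3172) = 7424*(-1/3172) = -1856/793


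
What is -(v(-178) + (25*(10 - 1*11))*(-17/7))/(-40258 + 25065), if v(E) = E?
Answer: -821/106351 ≈ -0.0077197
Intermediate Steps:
-(v(-178) + (25*(10 - 1*11))*(-17/7))/(-40258 + 25065) = -(-178 + (25*(10 - 1*11))*(-17/7))/(-40258 + 25065) = -(-178 + (25*(10 - 11))*(-17*⅐))/(-15193) = -(-178 + (25*(-1))*(-17/7))*(-1)/15193 = -(-178 - 25*(-17/7))*(-1)/15193 = -(-178 + 425/7)*(-1)/15193 = -(-821)*(-1)/(7*15193) = -1*821/106351 = -821/106351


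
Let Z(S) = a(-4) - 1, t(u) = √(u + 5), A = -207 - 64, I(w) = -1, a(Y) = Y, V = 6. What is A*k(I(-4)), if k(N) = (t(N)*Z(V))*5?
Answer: 13550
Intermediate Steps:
A = -271
t(u) = √(5 + u)
Z(S) = -5 (Z(S) = -4 - 1 = -5)
k(N) = -25*√(5 + N) (k(N) = (√(5 + N)*(-5))*5 = -5*√(5 + N)*5 = -25*√(5 + N))
A*k(I(-4)) = -(-6775)*√(5 - 1) = -(-6775)*√4 = -(-6775)*2 = -271*(-50) = 13550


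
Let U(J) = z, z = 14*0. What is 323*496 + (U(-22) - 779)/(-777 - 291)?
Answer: 171102923/1068 ≈ 1.6021e+5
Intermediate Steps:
z = 0
U(J) = 0
323*496 + (U(-22) - 779)/(-777 - 291) = 323*496 + (0 - 779)/(-777 - 291) = 160208 - 779/(-1068) = 160208 - 779*(-1/1068) = 160208 + 779/1068 = 171102923/1068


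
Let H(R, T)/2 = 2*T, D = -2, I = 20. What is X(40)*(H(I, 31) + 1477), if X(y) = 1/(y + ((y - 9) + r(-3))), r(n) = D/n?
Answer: 4803/215 ≈ 22.340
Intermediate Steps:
r(n) = -2/n
H(R, T) = 4*T (H(R, T) = 2*(2*T) = 4*T)
X(y) = 1/(-25/3 + 2*y) (X(y) = 1/(y + ((y - 9) - 2/(-3))) = 1/(y + ((-9 + y) - 2*(-1/3))) = 1/(y + ((-9 + y) + 2/3)) = 1/(y + (-25/3 + y)) = 1/(-25/3 + 2*y))
X(40)*(H(I, 31) + 1477) = (3/(-25 + 6*40))*(4*31 + 1477) = (3/(-25 + 240))*(124 + 1477) = (3/215)*1601 = 4803/215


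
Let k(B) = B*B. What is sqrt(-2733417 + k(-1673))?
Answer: 2*sqrt(16378) ≈ 255.95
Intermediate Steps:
k(B) = B**2
sqrt(-2733417 + k(-1673)) = sqrt(-2733417 + (-1673)**2) = sqrt(-2733417 + 2798929) = sqrt(65512) = 2*sqrt(16378)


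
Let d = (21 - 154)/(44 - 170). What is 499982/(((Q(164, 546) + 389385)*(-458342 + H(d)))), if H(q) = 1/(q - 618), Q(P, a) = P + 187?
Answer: -2776150055/991856280753504 ≈ -2.7989e-6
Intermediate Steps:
Q(P, a) = 187 + P
d = 19/18 (d = -133/(-126) = -133*(-1/126) = 19/18 ≈ 1.0556)
H(q) = 1/(-618 + q)
499982/(((Q(164, 546) + 389385)*(-458342 + H(d)))) = 499982/((((187 + 164) + 389385)*(-458342 + 1/(-618 + 19/18)))) = 499982/(((351 + 389385)*(-458342 + 1/(-11105/18)))) = 499982/((389736*(-458342 - 18/11105))) = 499982/((389736*(-5089887928/11105))) = 499982/(-1983712561507008/11105) = 499982*(-11105/1983712561507008) = -2776150055/991856280753504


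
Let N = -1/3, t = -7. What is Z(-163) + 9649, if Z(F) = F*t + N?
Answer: 32369/3 ≈ 10790.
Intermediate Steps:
N = -⅓ (N = -1*⅓ = -⅓ ≈ -0.33333)
Z(F) = -⅓ - 7*F (Z(F) = F*(-7) - ⅓ = -7*F - ⅓ = -⅓ - 7*F)
Z(-163) + 9649 = (-⅓ - 7*(-163)) + 9649 = (-⅓ + 1141) + 9649 = 3422/3 + 9649 = 32369/3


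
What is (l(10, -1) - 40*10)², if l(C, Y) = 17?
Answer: 146689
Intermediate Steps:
(l(10, -1) - 40*10)² = (17 - 40*10)² = (17 - 400)² = (-383)² = 146689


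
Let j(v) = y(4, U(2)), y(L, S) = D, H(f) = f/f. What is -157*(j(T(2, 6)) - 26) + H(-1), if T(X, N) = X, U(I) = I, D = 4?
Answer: 3455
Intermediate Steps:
H(f) = 1
y(L, S) = 4
j(v) = 4
-157*(j(T(2, 6)) - 26) + H(-1) = -157*(4 - 26) + 1 = -157*(-22) + 1 = 3454 + 1 = 3455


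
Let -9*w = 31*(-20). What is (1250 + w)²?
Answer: 140896900/81 ≈ 1.7395e+6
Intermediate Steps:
w = 620/9 (w = -31*(-20)/9 = -⅑*(-620) = 620/9 ≈ 68.889)
(1250 + w)² = (1250 + 620/9)² = (11870/9)² = 140896900/81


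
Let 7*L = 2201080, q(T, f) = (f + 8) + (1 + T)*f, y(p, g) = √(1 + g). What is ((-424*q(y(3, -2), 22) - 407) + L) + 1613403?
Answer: 1905388 - 9328*I ≈ 1.9054e+6 - 9328.0*I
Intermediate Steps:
q(T, f) = 8 + f + f*(1 + T) (q(T, f) = (8 + f) + f*(1 + T) = 8 + f + f*(1 + T))
L = 314440 (L = (⅐)*2201080 = 314440)
((-424*q(y(3, -2), 22) - 407) + L) + 1613403 = ((-424*(8 + 2*22 + √(1 - 2)*22) - 407) + 314440) + 1613403 = ((-424*(8 + 44 + √(-1)*22) - 407) + 314440) + 1613403 = ((-424*(8 + 44 + I*22) - 407) + 314440) + 1613403 = ((-424*(8 + 44 + 22*I) - 407) + 314440) + 1613403 = ((-424*(52 + 22*I) - 407) + 314440) + 1613403 = (((-22048 - 9328*I) - 407) + 314440) + 1613403 = ((-22455 - 9328*I) + 314440) + 1613403 = (291985 - 9328*I) + 1613403 = 1905388 - 9328*I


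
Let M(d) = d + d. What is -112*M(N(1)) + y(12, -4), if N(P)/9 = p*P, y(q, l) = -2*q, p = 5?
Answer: -10104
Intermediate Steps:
N(P) = 45*P (N(P) = 9*(5*P) = 45*P)
M(d) = 2*d
-112*M(N(1)) + y(12, -4) = -224*45*1 - 2*12 = -224*45 - 24 = -112*90 - 24 = -10080 - 24 = -10104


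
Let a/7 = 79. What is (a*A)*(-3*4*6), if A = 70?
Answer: -2787120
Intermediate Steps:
a = 553 (a = 7*79 = 553)
(a*A)*(-3*4*6) = (553*70)*(-3*4*6) = 38710*(-12*6) = 38710*(-72) = -2787120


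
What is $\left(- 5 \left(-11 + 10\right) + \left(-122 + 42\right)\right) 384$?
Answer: $-28800$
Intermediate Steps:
$\left(- 5 \left(-11 + 10\right) + \left(-122 + 42\right)\right) 384 = \left(\left(-5\right) \left(-1\right) - 80\right) 384 = \left(5 - 80\right) 384 = \left(-75\right) 384 = -28800$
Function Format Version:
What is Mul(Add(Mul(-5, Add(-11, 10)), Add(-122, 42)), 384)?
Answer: -28800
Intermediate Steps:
Mul(Add(Mul(-5, Add(-11, 10)), Add(-122, 42)), 384) = Mul(Add(Mul(-5, -1), -80), 384) = Mul(Add(5, -80), 384) = Mul(-75, 384) = -28800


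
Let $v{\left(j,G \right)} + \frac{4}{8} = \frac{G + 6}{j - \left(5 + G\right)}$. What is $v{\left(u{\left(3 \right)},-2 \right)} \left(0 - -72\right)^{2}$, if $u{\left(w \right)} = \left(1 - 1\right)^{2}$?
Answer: $-9504$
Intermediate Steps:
$u{\left(w \right)} = 0$ ($u{\left(w \right)} = 0^{2} = 0$)
$v{\left(j,G \right)} = - \frac{1}{2} + \frac{6 + G}{-5 + j - G}$ ($v{\left(j,G \right)} = - \frac{1}{2} + \frac{G + 6}{j - \left(5 + G\right)} = - \frac{1}{2} + \frac{6 + G}{-5 + j - G}$)
$v{\left(u{\left(3 \right)},-2 \right)} \left(0 - -72\right)^{2} = \frac{-17 + 0 - -6}{2 \left(5 - 2 - 0\right)} \left(0 - -72\right)^{2} = \frac{-17 + 0 + 6}{2 \left(5 - 2 + 0\right)} \left(0 + 72\right)^{2} = \frac{1}{2} \cdot \frac{1}{3} \left(-11\right) 72^{2} = \frac{1}{2} \cdot \frac{1}{3} \left(-11\right) 5184 = \left(- \frac{11}{6}\right) 5184 = -9504$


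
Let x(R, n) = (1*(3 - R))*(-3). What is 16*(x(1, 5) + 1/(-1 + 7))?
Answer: -280/3 ≈ -93.333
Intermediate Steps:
x(R, n) = -9 + 3*R (x(R, n) = (3 - R)*(-3) = -9 + 3*R)
16*(x(1, 5) + 1/(-1 + 7)) = 16*((-9 + 3*1) + 1/(-1 + 7)) = 16*((-9 + 3) + 1/6) = 16*(-6 + 1/6) = 16*(-35/6) = -280/3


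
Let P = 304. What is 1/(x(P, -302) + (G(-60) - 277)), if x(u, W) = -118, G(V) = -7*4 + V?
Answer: -1/483 ≈ -0.0020704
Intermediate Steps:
G(V) = -28 + V
1/(x(P, -302) + (G(-60) - 277)) = 1/(-118 + ((-28 - 60) - 277)) = 1/(-118 + (-88 - 277)) = 1/(-118 - 365) = 1/(-483) = -1/483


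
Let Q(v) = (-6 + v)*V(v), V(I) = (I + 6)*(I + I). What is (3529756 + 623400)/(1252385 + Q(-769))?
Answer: -4153156/908205465 ≈ -0.0045729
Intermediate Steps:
V(I) = 2*I*(6 + I) (V(I) = (6 + I)*(2*I) = 2*I*(6 + I))
Q(v) = 2*v*(-6 + v)*(6 + v) (Q(v) = (-6 + v)*(2*v*(6 + v)) = 2*v*(-6 + v)*(6 + v))
(3529756 + 623400)/(1252385 + Q(-769)) = (3529756 + 623400)/(1252385 + 2*(-769)*(-36 + (-769)²)) = 4153156/(1252385 + 2*(-769)*(-36 + 591361)) = 4153156/(1252385 + 2*(-769)*591325) = 4153156/(1252385 - 909457850) = 4153156/(-908205465) = 4153156*(-1/908205465) = -4153156/908205465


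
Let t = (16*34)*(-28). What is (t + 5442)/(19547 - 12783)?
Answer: -55/38 ≈ -1.4474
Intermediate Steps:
t = -15232 (t = 544*(-28) = -15232)
(t + 5442)/(19547 - 12783) = (-15232 + 5442)/(19547 - 12783) = -9790/6764 = -9790*1/6764 = -55/38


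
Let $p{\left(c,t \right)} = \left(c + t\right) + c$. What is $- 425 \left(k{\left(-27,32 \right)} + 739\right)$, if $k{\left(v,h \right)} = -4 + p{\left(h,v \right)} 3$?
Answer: $-359550$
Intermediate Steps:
$p{\left(c,t \right)} = t + 2 c$
$k{\left(v,h \right)} = -4 + 3 v + 6 h$ ($k{\left(v,h \right)} = -4 + \left(v + 2 h\right) 3 = -4 + \left(3 v + 6 h\right) = -4 + 3 v + 6 h$)
$- 425 \left(k{\left(-27,32 \right)} + 739\right) = - 425 \left(\left(-4 + 3 \left(-27\right) + 6 \cdot 32\right) + 739\right) = - 425 \left(\left(-4 - 81 + 192\right) + 739\right) = - 425 \left(107 + 739\right) = \left(-425\right) 846 = -359550$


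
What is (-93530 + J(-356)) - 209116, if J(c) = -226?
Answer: -302872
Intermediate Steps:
(-93530 + J(-356)) - 209116 = (-93530 - 226) - 209116 = -93756 - 209116 = -302872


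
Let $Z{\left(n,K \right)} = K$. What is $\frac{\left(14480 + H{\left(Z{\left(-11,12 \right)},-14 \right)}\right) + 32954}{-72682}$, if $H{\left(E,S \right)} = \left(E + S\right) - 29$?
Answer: $- \frac{47403}{72682} \approx -0.6522$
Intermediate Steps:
$H{\left(E,S \right)} = -29 + E + S$
$\frac{\left(14480 + H{\left(Z{\left(-11,12 \right)},-14 \right)}\right) + 32954}{-72682} = \frac{\left(14480 - 31\right) + 32954}{-72682} = \left(\left(14480 - 31\right) + 32954\right) \left(- \frac{1}{72682}\right) = \left(14449 + 32954\right) \left(- \frac{1}{72682}\right) = 47403 \left(- \frac{1}{72682}\right) = - \frac{47403}{72682}$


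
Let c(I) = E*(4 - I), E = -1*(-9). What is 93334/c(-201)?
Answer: 93334/1845 ≈ 50.588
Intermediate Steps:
E = 9
c(I) = 36 - 9*I (c(I) = 9*(4 - I) = 36 - 9*I)
93334/c(-201) = 93334/(36 - 9*(-201)) = 93334/(36 + 1809) = 93334/1845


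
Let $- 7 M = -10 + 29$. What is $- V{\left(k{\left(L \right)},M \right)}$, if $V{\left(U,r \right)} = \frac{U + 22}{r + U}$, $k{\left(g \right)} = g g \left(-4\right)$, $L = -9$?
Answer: $- \frac{2114}{2287} \approx -0.92435$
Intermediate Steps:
$k{\left(g \right)} = - 4 g^{2}$ ($k{\left(g \right)} = g^{2} \left(-4\right) = - 4 g^{2}$)
$M = - \frac{19}{7}$ ($M = - \frac{-10 + 29}{7} = \left(- \frac{1}{7}\right) 19 = - \frac{19}{7} \approx -2.7143$)
$V{\left(U,r \right)} = \frac{22 + U}{U + r}$
$- V{\left(k{\left(L \right)},M \right)} = - \frac{22 - 4 \left(-9\right)^{2}}{- 4 \left(-9\right)^{2} - \frac{19}{7}} = - \frac{22 - 324}{\left(-4\right) 81 - \frac{19}{7}} = - \frac{22 - 324}{-324 - \frac{19}{7}} = - \frac{-302}{- \frac{2287}{7}} = - \frac{\left(-7\right) \left(-302\right)}{2287} = \left(-1\right) \frac{2114}{2287} = - \frac{2114}{2287}$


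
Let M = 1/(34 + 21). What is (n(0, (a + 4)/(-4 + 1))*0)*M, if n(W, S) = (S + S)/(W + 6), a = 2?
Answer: 0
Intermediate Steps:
n(W, S) = 2*S/(6 + W) (n(W, S) = (2*S)/(6 + W) = 2*S/(6 + W))
M = 1/55 ≈ 0.018182
(n(0, (a + 4)/(-4 + 1))*0)*M = ((2*((2 + 4)/(-4 + 1))/(6 + 0))*0)*(1/55) = ((2*(6/(-3))/6)*0)*(1/55) = ((2*(6*(-⅓))*(⅙))*0)*(1/55) = ((2*(-2)*(⅙))*0)*(1/55) = -⅔*0*(1/55) = 0*(1/55) = 0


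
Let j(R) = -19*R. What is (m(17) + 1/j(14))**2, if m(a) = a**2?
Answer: 5909458129/70756 ≈ 83519.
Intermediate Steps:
(m(17) + 1/j(14))**2 = (17**2 + 1/(-19*14))**2 = (289 + 1/(-266))**2 = (289 - 1/266)**2 = (76873/266)**2 = 5909458129/70756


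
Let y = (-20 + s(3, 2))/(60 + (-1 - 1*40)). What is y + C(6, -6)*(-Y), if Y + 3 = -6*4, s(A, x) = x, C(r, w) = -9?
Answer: -4635/19 ≈ -243.95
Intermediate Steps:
Y = -27 (Y = -3 - 6*4 = -3 - 24 = -27)
y = -18/19 (y = (-20 + 2)/(60 + (-1 - 1*40)) = -18/(60 + (-1 - 40)) = -18/(60 - 41) = -18/19 ≈ -0.94737)
y + C(6, -6)*(-Y) = -18/19 - (-9)*(-27) = -18/19 - 9*27 = -18/19 - 243 = -4635/19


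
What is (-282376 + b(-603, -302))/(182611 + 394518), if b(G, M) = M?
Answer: -282678/577129 ≈ -0.48980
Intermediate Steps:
(-282376 + b(-603, -302))/(182611 + 394518) = (-282376 - 302)/(182611 + 394518) = -282678/577129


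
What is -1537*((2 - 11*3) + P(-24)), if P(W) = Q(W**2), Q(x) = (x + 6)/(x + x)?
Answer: 8999135/192 ≈ 46871.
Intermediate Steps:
Q(x) = (6 + x)/(2*x) (Q(x) = (6 + x)/((2*x)) = (6 + x)*(1/(2*x)) = (6 + x)/(2*x))
P(W) = (6 + W**2)/(2*W**2) (P(W) = (6 + W**2)/(2*(W**2)) = (6 + W**2)/(2*W**2))
-1537*((2 - 11*3) + P(-24)) = -1537*((2 - 11*3) + (1/2 + 3/(-24)**2)) = -1537*((2 - 33) + (1/2 + 3*(1/576))) = -1537*(-31 + (1/2 + 1/192)) = -1537*(-31 + 97/192) = -1537*(-5855/192) = 8999135/192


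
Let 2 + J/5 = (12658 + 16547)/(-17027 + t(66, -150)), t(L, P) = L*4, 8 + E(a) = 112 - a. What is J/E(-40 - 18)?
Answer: -313655/2715606 ≈ -0.11550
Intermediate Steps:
E(a) = 104 - a (E(a) = -8 + (112 - a) = 104 - a)
t(L, P) = 4*L
J = -313655/16763 (J = -10 + 5*((12658 + 16547)/(-17027 + 4*66)) = -10 + 5*(29205/(-17027 + 264)) = -10 + 5*(29205/(-16763)) = -10 + 5*(29205*(-1/16763)) = -10 + 5*(-29205/16763) = -10 - 146025/16763 = -313655/16763 ≈ -18.711)
J/E(-40 - 18) = -313655/(16763*(104 - (-40 - 18))) = -313655/(16763*(104 - 1*(-58))) = -313655/(16763*(104 + 58)) = -313655/16763/162 = -313655/16763*1/162 = -313655/2715606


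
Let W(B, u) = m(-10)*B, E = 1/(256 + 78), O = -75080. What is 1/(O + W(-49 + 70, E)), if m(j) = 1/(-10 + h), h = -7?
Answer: -17/1276381 ≈ -1.3319e-5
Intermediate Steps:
E = 1/334 ≈ 0.0029940
m(j) = -1/17 (m(j) = 1/(-10 - 7) = 1/(-17) = -1/17)
W(B, u) = -B/17
1/(O + W(-49 + 70, E)) = 1/(-75080 - (-49 + 70)/17) = 1/(-75080 - 1/17*21) = 1/(-75080 - 21/17) = 1/(-1276381/17) = -17/1276381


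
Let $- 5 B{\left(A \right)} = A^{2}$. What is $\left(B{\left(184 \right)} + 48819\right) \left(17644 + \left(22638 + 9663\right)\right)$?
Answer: $2100077371$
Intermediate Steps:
$B{\left(A \right)} = - \frac{A^{2}}{5}$
$\left(B{\left(184 \right)} + 48819\right) \left(17644 + \left(22638 + 9663\right)\right) = \left(- \frac{184^{2}}{5} + 48819\right) \left(17644 + \left(22638 + 9663\right)\right) = \left(\left(- \frac{1}{5}\right) 33856 + 48819\right) \left(17644 + 32301\right) = \left(- \frac{33856}{5} + 48819\right) 49945 = \frac{210239}{5} \cdot 49945 = 2100077371$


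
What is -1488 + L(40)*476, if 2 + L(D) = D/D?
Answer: -1964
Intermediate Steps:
L(D) = -1 (L(D) = -2 + D/D = -2 + 1 = -1)
-1488 + L(40)*476 = -1488 - 1*476 = -1488 - 476 = -1964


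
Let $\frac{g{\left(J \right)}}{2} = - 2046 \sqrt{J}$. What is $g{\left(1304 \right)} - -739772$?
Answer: $739772 - 8184 \sqrt{326} \approx 5.9201 \cdot 10^{5}$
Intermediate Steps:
$g{\left(J \right)} = - 4092 \sqrt{J}$ ($g{\left(J \right)} = 2 \left(- 2046 \sqrt{J}\right) = - 4092 \sqrt{J}$)
$g{\left(1304 \right)} - -739772 = - 4092 \sqrt{1304} - -739772 = - 4092 \cdot 2 \sqrt{326} + 739772 = - 8184 \sqrt{326} + 739772 = 739772 - 8184 \sqrt{326}$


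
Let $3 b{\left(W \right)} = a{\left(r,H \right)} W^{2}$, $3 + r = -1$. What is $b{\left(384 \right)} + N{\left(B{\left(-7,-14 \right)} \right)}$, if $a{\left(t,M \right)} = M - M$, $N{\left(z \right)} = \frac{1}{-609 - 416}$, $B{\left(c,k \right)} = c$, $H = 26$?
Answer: $- \frac{1}{1025} \approx -0.00097561$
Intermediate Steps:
$r = -4$ ($r = -3 - 1 = -4$)
$N{\left(z \right)} = - \frac{1}{1025}$ ($N{\left(z \right)} = \frac{1}{-1025} = - \frac{1}{1025}$)
$a{\left(t,M \right)} = 0$
$b{\left(W \right)} = 0$ ($b{\left(W \right)} = \frac{0 W^{2}}{3} = \frac{1}{3} \cdot 0 = 0$)
$b{\left(384 \right)} + N{\left(B{\left(-7,-14 \right)} \right)} = 0 - \frac{1}{1025} = - \frac{1}{1025}$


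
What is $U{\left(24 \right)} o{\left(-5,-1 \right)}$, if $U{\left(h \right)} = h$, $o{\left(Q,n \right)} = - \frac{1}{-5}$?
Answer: $\frac{24}{5} \approx 4.8$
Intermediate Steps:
$o{\left(Q,n \right)} = \frac{1}{5}$ ($o{\left(Q,n \right)} = \left(-1\right) \left(- \frac{1}{5}\right) = \frac{1}{5}$)
$U{\left(24 \right)} o{\left(-5,-1 \right)} = 24 \cdot \frac{1}{5} = \frac{24}{5}$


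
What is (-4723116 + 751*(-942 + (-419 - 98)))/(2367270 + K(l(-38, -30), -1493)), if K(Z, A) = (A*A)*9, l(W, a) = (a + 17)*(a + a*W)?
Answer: -5818825/22428711 ≈ -0.25944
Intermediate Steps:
l(W, a) = (17 + a)*(a + W*a)
K(Z, A) = 9*A² (K(Z, A) = A²*9 = 9*A²)
(-4723116 + 751*(-942 + (-419 - 98)))/(2367270 + K(l(-38, -30), -1493)) = (-4723116 + 751*(-942 + (-419 - 98)))/(2367270 + 9*(-1493)²) = (-4723116 + 751*(-942 - 517))/(2367270 + 9*2229049) = (-4723116 + 751*(-1459))/(2367270 + 20061441) = (-4723116 - 1095709)/22428711 = -5818825*1/22428711 = -5818825/22428711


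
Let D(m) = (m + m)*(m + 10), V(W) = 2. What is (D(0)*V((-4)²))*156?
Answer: 0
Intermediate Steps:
D(m) = 2*m*(10 + m) (D(m) = (2*m)*(10 + m) = 2*m*(10 + m))
(D(0)*V((-4)²))*156 = ((2*0*(10 + 0))*2)*156 = ((2*0*10)*2)*156 = (0*2)*156 = 0*156 = 0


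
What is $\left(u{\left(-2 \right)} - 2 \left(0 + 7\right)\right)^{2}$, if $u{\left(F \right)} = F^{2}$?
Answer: $100$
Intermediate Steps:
$\left(u{\left(-2 \right)} - 2 \left(0 + 7\right)\right)^{2} = \left(\left(-2\right)^{2} - 2 \left(0 + 7\right)\right)^{2} = \left(4 - 14\right)^{2} = \left(-10\right)^{2} = 100$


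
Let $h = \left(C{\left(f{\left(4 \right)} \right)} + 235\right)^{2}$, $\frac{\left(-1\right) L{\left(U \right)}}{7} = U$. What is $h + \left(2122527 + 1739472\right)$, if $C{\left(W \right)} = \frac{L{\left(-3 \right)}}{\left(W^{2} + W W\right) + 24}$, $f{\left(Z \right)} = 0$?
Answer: $\frac{250728705}{64} \approx 3.9176 \cdot 10^{6}$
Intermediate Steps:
$L{\left(U \right)} = - 7 U$
$C{\left(W \right)} = \frac{21}{24 + 2 W^{2}}$ ($C{\left(W \right)} = \frac{\left(-7\right) \left(-3\right)}{\left(W^{2} + W W\right) + 24} = \frac{21}{\left(W^{2} + W^{2}\right) + 24} = \frac{21}{2 W^{2} + 24} = \frac{21}{24 + 2 W^{2}}$)
$h = \frac{3560769}{64}$ ($h = \left(\frac{21}{2 \left(12 + 0^{2}\right)} + 235\right)^{2} = \left(\frac{21}{2 \left(12 + 0\right)} + 235\right)^{2} = \left(\frac{21}{2 \cdot 12} + 235\right)^{2} = \left(\frac{21}{2} \cdot \frac{1}{12} + 235\right)^{2} = \left(\frac{7}{8} + 235\right)^{2} = \left(\frac{1887}{8}\right)^{2} = \frac{3560769}{64} \approx 55637.0$)
$h + \left(2122527 + 1739472\right) = \frac{3560769}{64} + \left(2122527 + 1739472\right) = \frac{3560769}{64} + 3861999 = \frac{250728705}{64}$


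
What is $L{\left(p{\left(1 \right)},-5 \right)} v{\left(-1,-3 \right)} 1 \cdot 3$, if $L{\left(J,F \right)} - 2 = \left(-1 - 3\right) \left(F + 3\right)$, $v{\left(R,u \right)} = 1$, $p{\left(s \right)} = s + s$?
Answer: $30$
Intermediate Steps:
$p{\left(s \right)} = 2 s$
$L{\left(J,F \right)} = -10 - 4 F$ ($L{\left(J,F \right)} = 2 + \left(-1 - 3\right) \left(F + 3\right) = 2 - 4 \left(3 + F\right) = 2 - \left(12 + 4 F\right) = -10 - 4 F$)
$L{\left(p{\left(1 \right)},-5 \right)} v{\left(-1,-3 \right)} 1 \cdot 3 = \left(-10 - -20\right) 1 \cdot 1 \cdot 3 = \left(-10 + 20\right) 1 \cdot 3 = 10 \cdot 3 = 30$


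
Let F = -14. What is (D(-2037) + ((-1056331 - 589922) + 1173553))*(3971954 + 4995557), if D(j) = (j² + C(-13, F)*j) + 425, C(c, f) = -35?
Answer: 33613719589779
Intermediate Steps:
D(j) = 425 + j² - 35*j (D(j) = (j² - 35*j) + 425 = 425 + j² - 35*j)
(D(-2037) + ((-1056331 - 589922) + 1173553))*(3971954 + 4995557) = ((425 + (-2037)² - 35*(-2037)) + ((-1056331 - 589922) + 1173553))*(3971954 + 4995557) = ((425 + 4149369 + 71295) + (-1646253 + 1173553))*8967511 = (4221089 - 472700)*8967511 = 3748389*8967511 = 33613719589779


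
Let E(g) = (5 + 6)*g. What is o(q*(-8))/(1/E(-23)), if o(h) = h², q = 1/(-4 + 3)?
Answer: -16192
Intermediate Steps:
E(g) = 11*g
q = -1 (q = 1/(-1) = -1)
o(q*(-8))/(1/E(-23)) = (-1*(-8))²/(1/(11*(-23))) = 8²/(1/(-253)) = 64/(-1/253) = 64*(-253) = -16192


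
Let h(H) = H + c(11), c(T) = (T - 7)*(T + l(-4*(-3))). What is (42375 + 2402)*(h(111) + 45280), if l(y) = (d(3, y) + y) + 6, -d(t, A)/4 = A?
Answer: 2029069755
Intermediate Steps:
d(t, A) = -4*A
l(y) = 6 - 3*y (l(y) = (-4*y + y) + 6 = -3*y + 6 = 6 - 3*y)
c(T) = (-30 + T)*(-7 + T) (c(T) = (T - 7)*(T + (6 - (-12)*(-3))) = (-7 + T)*(T + (6 - 3*12)) = (-7 + T)*(T + (6 - 36)) = (-7 + T)*(T - 30) = (-7 + T)*(-30 + T) = (-30 + T)*(-7 + T))
h(H) = -76 + H (h(H) = H + (210 + 11² - 37*11) = H + (210 + 121 - 407) = H - 76 = -76 + H)
(42375 + 2402)*(h(111) + 45280) = (42375 + 2402)*((-76 + 111) + 45280) = 44777*(35 + 45280) = 44777*45315 = 2029069755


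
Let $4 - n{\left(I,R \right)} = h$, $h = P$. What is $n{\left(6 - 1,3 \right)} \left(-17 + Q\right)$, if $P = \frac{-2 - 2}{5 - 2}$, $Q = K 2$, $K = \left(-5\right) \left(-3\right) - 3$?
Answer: $\frac{112}{3} \approx 37.333$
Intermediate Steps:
$K = 12$ ($K = 15 - 3 = 12$)
$Q = 24$ ($Q = 12 \cdot 2 = 24$)
$P = - \frac{4}{3} \approx -1.3333$
$h = - \frac{4}{3} \approx -1.3333$
$n{\left(I,R \right)} = \frac{16}{3}$ ($n{\left(I,R \right)} = 4 - - \frac{4}{3} = 4 + \frac{4}{3} = \frac{16}{3}$)
$n{\left(6 - 1,3 \right)} \left(-17 + Q\right) = \frac{16 \left(-17 + 24\right)}{3} = \frac{16}{3} \cdot 7 = \frac{112}{3}$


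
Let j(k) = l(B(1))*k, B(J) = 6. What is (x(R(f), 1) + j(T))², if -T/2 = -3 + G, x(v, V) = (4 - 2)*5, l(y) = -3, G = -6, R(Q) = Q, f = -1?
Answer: 1936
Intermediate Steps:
x(v, V) = 10 (x(v, V) = 2*5 = 10)
T = 18 (T = -2*(-3 - 6) = -2*(-9) = 18)
j(k) = -3*k
(x(R(f), 1) + j(T))² = (10 - 3*18)² = (10 - 54)² = (-44)² = 1936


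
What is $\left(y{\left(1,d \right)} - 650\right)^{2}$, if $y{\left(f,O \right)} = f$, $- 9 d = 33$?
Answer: $421201$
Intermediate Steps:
$d = - \frac{11}{3}$ ($d = \left(- \frac{1}{9}\right) 33 = - \frac{11}{3} \approx -3.6667$)
$\left(y{\left(1,d \right)} - 650\right)^{2} = \left(1 - 650\right)^{2} = \left(-649\right)^{2} = 421201$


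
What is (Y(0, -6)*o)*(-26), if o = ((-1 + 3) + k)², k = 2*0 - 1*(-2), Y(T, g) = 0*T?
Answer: 0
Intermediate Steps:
Y(T, g) = 0
k = 2 (k = 0 + 2 = 2)
o = 16 (o = ((-1 + 3) + 2)² = (2 + 2)² = 4² = 16)
(Y(0, -6)*o)*(-26) = (0*16)*(-26) = 0*(-26) = 0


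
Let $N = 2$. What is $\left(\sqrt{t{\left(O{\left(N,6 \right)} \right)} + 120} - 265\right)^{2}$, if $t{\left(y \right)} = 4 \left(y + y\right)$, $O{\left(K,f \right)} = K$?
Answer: $70361 - 1060 \sqrt{34} \approx 64180.0$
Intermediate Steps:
$t{\left(y \right)} = 8 y$ ($t{\left(y \right)} = 4 \cdot 2 y = 8 y$)
$\left(\sqrt{t{\left(O{\left(N,6 \right)} \right)} + 120} - 265\right)^{2} = \left(\sqrt{8 \cdot 2 + 120} - 265\right)^{2} = \left(\sqrt{16 + 120} - 265\right)^{2} = \left(\sqrt{136} - 265\right)^{2} = \left(2 \sqrt{34} - 265\right)^{2} = \left(-265 + 2 \sqrt{34}\right)^{2}$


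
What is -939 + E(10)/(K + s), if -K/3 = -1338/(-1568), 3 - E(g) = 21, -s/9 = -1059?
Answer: -779402555/830033 ≈ -939.00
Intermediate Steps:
s = 9531 (s = -9*(-1059) = 9531)
E(g) = -18 (E(g) = 3 - 1*21 = 3 - 21 = -18)
K = -2007/784 (K = -(-4014)/(-1568) = -(-4014)*(-1)/1568 = -3*669/784 = -2007/784 ≈ -2.5599)
-939 + E(10)/(K + s) = -939 - 18/(-2007/784 + 9531) = -939 - 18/7470297/784 = -939 - 18*784/7470297 = -939 - 1568/830033 = -779402555/830033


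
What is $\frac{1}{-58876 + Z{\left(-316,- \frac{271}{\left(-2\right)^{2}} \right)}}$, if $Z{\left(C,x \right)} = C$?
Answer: $- \frac{1}{59192} \approx -1.6894 \cdot 10^{-5}$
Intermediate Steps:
$\frac{1}{-58876 + Z{\left(-316,- \frac{271}{\left(-2\right)^{2}} \right)}} = \frac{1}{-58876 - 316} = \frac{1}{-59192} = - \frac{1}{59192}$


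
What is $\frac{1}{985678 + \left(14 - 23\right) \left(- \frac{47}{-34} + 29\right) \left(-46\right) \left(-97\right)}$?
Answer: $- \frac{17}{3985081} \approx -4.2659 \cdot 10^{-6}$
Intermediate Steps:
$\frac{1}{985678 + \left(14 - 23\right) \left(- \frac{47}{-34} + 29\right) \left(-46\right) \left(-97\right)} = \frac{1}{985678 + - 9 \left(\left(-47\right) \left(- \frac{1}{34}\right) + 29\right) \left(-46\right) \left(-97\right)} = \frac{1}{985678 + - 9 \left(\frac{47}{34} + 29\right) \left(-46\right) \left(-97\right)} = \frac{1}{985678 + \left(-9\right) \frac{1033}{34} \left(-46\right) \left(-97\right)} = \frac{1}{985678 + \left(- \frac{9297}{34}\right) \left(-46\right) \left(-97\right)} = \frac{1}{985678 + \frac{213831}{17} \left(-97\right)} = \frac{1}{985678 - \frac{20741607}{17}} = \frac{1}{- \frac{3985081}{17}} = - \frac{17}{3985081}$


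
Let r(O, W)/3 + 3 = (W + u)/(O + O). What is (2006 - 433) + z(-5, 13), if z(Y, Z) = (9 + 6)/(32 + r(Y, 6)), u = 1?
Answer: 328907/209 ≈ 1573.7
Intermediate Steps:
r(O, W) = -9 + 3*(1 + W)/(2*O) (r(O, W) = -9 + 3*((W + 1)/(O + O)) = -9 + 3*((1 + W)/((2*O))) = -9 + 3*((1 + W)*(1/(2*O))) = -9 + 3*((1 + W)/(2*O)) = -9 + 3*(1 + W)/(2*O))
z(Y, Z) = 15/(32 + 3*(7 - 6*Y)/(2*Y)) (z(Y, Z) = (9 + 6)/(32 + 3*(1 + 6 - 6*Y)/(2*Y)) = 15/(32 + 3*(7 - 6*Y)/(2*Y)))
(2006 - 433) + z(-5, 13) = (2006 - 433) + 30*(-5)/(21 + 46*(-5)) = 1573 + 30*(-5)/(21 - 230) = 1573 + 30*(-5)/(-209) = 1573 + 30*(-5)*(-1/209) = 1573 + 150/209 = 328907/209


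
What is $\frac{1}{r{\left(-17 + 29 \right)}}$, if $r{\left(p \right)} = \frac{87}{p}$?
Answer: $\frac{4}{29} \approx 0.13793$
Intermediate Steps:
$\frac{1}{r{\left(-17 + 29 \right)}} = \frac{1}{87 \frac{1}{-17 + 29}} = \frac{1}{87 \cdot \frac{1}{12}} = \frac{1}{\frac{29}{4}} = \frac{4}{29}$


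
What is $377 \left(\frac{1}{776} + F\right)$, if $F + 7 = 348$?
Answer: $\frac{99760609}{776} \approx 1.2856 \cdot 10^{5}$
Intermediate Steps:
$F = 341$ ($F = -7 + 348 = 341$)
$377 \left(\frac{1}{776} + F\right) = 377 \left(\frac{1}{776} + 341\right) = 377 \cdot \frac{264617}{776} = \frac{99760609}{776}$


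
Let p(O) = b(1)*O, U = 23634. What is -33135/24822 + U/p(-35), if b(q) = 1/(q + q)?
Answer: -55926001/41370 ≈ -1351.8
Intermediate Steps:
b(q) = 1/(2*q)
p(O) = O/2 (p(O) = ((½)/1)*O = ((½)*1)*O = O/2)
-33135/24822 + U/p(-35) = -33135/24822 + 23634/(((½)*(-35))) = -33135*1/24822 + 23634/(-35/2) = -11045/8274 + 23634*(-2/35) = -11045/8274 - 47268/35 = -55926001/41370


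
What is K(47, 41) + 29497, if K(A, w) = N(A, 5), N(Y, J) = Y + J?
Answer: 29549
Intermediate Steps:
N(Y, J) = J + Y
K(A, w) = 5 + A
K(47, 41) + 29497 = (5 + 47) + 29497 = 52 + 29497 = 29549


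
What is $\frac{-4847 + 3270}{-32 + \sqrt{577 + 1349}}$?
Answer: $- \frac{25232}{451} - \frac{4731 \sqrt{214}}{902} \approx -132.67$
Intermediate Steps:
$\frac{-4847 + 3270}{-32 + \sqrt{577 + 1349}} = - \frac{1577}{-32 + \sqrt{1926}} = - \frac{1577}{-32 + 3 \sqrt{214}}$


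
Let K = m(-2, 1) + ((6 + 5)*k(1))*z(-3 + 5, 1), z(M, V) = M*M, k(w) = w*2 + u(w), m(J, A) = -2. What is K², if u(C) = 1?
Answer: 16900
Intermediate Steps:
k(w) = 1 + 2*w (k(w) = w*2 + 1 = 2*w + 1 = 1 + 2*w)
z(M, V) = M²
K = 130 (K = -2 + ((6 + 5)*(1 + 2*1))*(-3 + 5)² = -2 + (11*(1 + 2))*2² = -2 + (11*3)*4 = -2 + 33*4 = -2 + 132 = 130)
K² = 130² = 16900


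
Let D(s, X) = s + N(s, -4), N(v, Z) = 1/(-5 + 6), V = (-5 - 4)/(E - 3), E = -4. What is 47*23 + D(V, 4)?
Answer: 7583/7 ≈ 1083.3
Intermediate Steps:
V = 9/7 (V = (-5 - 4)/(-4 - 3) = -9/(-7) = -9*(-1/7) = 9/7 ≈ 1.2857)
N(v, Z) = 1 (N(v, Z) = 1/1 = 1)
D(s, X) = 1 + s (D(s, X) = s + 1 = 1 + s)
47*23 + D(V, 4) = 47*23 + (1 + 9/7) = 1081 + 16/7 = 7583/7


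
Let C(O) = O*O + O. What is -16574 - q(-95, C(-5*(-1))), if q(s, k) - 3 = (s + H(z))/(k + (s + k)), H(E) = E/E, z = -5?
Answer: -580289/35 ≈ -16580.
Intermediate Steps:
H(E) = 1
C(O) = O + O² (C(O) = O² + O = O + O²)
q(s, k) = 3 + (1 + s)/(s + 2*k) (q(s, k) = 3 + (s + 1)/(k + (s + k)) = 3 + (1 + s)/(k + (k + s)) = 3 + (1 + s)/(s + 2*k))
-16574 - q(-95, C(-5*(-1))) = -16574 - (1 + 4*(-95) + 6*((-5*(-1))*(1 - 5*(-1))))/(-95 + 2*((-5*(-1))*(1 - 5*(-1)))) = -16574 - (1 - 380 + 6*(5*(1 + 5)))/(-95 + 2*(5*(1 + 5))) = -16574 - (1 - 380 + 6*(5*6))/(-95 + 2*(5*6)) = -16574 - (1 - 380 + 6*30)/(-95 + 2*30) = -16574 - (1 - 380 + 180)/(-95 + 60) = -16574 - (-199)/(-35) = -16574 - (-1)*(-199)/35 = -16574 - 1*199/35 = -16574 - 199/35 = -580289/35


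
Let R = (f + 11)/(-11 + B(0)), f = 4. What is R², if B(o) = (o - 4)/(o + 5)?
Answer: 5625/3481 ≈ 1.6159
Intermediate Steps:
B(o) = (-4 + o)/(5 + o)
R = -75/59 (R = (4 + 11)/(-11 + (-4 + 0)/(5 + 0)) = 15/(-11 - 4/5) = 15/(-11 + (⅕)*(-4)) = 15/(-11 - ⅘) = 15/(-59/5) = 15*(-5/59) = -75/59 ≈ -1.2712)
R² = (-75/59)² = 5625/3481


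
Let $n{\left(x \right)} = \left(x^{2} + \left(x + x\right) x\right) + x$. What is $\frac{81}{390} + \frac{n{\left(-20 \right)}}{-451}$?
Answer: $- \frac{141223}{58630} \approx -2.4087$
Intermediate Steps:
$n{\left(x \right)} = x + 3 x^{2}$ ($n{\left(x \right)} = \left(x^{2} + 2 x x\right) + x = \left(x^{2} + 2 x^{2}\right) + x = 3 x^{2} + x = x + 3 x^{2}$)
$\frac{81}{390} + \frac{n{\left(-20 \right)}}{-451} = \frac{81}{390} + \frac{\left(-20\right) \left(1 + 3 \left(-20\right)\right)}{-451} = 81 \cdot \frac{1}{390} + - 20 \left(1 - 60\right) \left(- \frac{1}{451}\right) = \frac{27}{130} + \left(-20\right) \left(-59\right) \left(- \frac{1}{451}\right) = \frac{27}{130} + 1180 \left(- \frac{1}{451}\right) = \frac{27}{130} - \frac{1180}{451} = - \frac{141223}{58630}$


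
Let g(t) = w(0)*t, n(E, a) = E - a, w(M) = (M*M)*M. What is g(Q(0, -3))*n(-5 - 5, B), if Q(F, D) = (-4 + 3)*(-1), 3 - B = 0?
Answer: 0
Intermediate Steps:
B = 3 (B = 3 - 1*0 = 3 + 0 = 3)
w(M) = M³ (w(M) = M²*M = M³)
Q(F, D) = 1 (Q(F, D) = -1*(-1) = 1)
g(t) = 0 (g(t) = 0³*t = 0*t = 0)
g(Q(0, -3))*n(-5 - 5, B) = 0*((-5 - 5) - 1*3) = 0*(-10 - 3) = 0*(-13) = 0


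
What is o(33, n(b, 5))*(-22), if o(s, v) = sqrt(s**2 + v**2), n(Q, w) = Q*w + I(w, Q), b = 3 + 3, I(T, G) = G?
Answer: -66*sqrt(265) ≈ -1074.4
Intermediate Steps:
b = 6
n(Q, w) = Q + Q*w (n(Q, w) = Q*w + Q = Q + Q*w)
o(33, n(b, 5))*(-22) = sqrt(33**2 + (6*(1 + 5))**2)*(-22) = sqrt(1089 + (6*6)**2)*(-22) = sqrt(1089 + 36**2)*(-22) = sqrt(1089 + 1296)*(-22) = sqrt(2385)*(-22) = (3*sqrt(265))*(-22) = -66*sqrt(265)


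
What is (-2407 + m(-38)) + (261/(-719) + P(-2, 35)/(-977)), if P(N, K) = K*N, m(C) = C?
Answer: -1717726702/702463 ≈ -2445.3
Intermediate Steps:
(-2407 + m(-38)) + (261/(-719) + P(-2, 35)/(-977)) = (-2407 - 38) + (261/(-719) + (35*(-2))/(-977)) = -2445 + (261*(-1/719) - 70*(-1/977)) = -2445 + (-261/719 + 70/977) = -2445 - 204667/702463 = -1717726702/702463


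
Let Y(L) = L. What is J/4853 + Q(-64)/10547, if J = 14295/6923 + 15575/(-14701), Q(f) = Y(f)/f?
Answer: 1573136699909/5209312926270593 ≈ 0.00030199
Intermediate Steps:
Q(f) = 1 (Q(f) = f/f = 1)
J = 102325070/101775023 (J = 14295*(1/6923) + 15575*(-1/14701) = 14295/6923 - 15575/14701 = 102325070/101775023 ≈ 1.0054)
J/4853 + Q(-64)/10547 = (102325070/101775023)/4853 + 1/10547 = (102325070/101775023)*(1/4853) + 1*(1/10547) = 102325070/493914186619 + 1/10547 = 1573136699909/5209312926270593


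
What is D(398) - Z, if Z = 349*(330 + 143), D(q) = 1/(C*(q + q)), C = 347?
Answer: -45596248323/276212 ≈ -1.6508e+5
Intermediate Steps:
D(q) = 1/(694*q) (D(q) = 1/(347*(q + q)) = 1/(347*(2*q)) = 1/(694*q))
Z = 165077 (Z = 349*473 = 165077)
D(398) - Z = (1/694)/398 - 1*165077 = (1/694)*(1/398) - 165077 = 1/276212 - 165077 = -45596248323/276212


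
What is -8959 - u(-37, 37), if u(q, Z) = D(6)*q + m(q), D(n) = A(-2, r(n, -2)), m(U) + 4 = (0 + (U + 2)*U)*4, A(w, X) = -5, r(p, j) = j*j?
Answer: -14320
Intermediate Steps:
r(p, j) = j²
m(U) = -4 + 4*U*(2 + U) (m(U) = -4 + (0 + (U + 2)*U)*4 = -4 + (0 + (2 + U)*U)*4 = -4 + (0 + U*(2 + U))*4 = -4 + (U*(2 + U))*4 = -4 + 4*U*(2 + U))
D(n) = -5
u(q, Z) = -4 + 3*q + 4*q² (u(q, Z) = -5*q + (-4 + 4*q² + 8*q) = -4 + 3*q + 4*q²)
-8959 - u(-37, 37) = -8959 - (-4 + 3*(-37) + 4*(-37)²) = -8959 - (-4 - 111 + 4*1369) = -8959 - (-4 - 111 + 5476) = -8959 - 1*5361 = -8959 - 5361 = -14320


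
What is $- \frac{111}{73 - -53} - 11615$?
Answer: $- \frac{487867}{42} \approx -11616.0$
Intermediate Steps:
$- \frac{111}{73 - -53} - 11615 = - \frac{111}{73 + 53} - 11615 = - \frac{111}{126} - 11615 = \left(-111\right) \frac{1}{126} - 11615 = - \frac{37}{42} - 11615 = - \frac{487867}{42}$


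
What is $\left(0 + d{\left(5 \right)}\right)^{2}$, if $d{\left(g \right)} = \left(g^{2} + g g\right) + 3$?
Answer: $2809$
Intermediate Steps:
$d{\left(g \right)} = 3 + 2 g^{2}$ ($d{\left(g \right)} = \left(g^{2} + g^{2}\right) + 3 = 2 g^{2} + 3 = 3 + 2 g^{2}$)
$\left(0 + d{\left(5 \right)}\right)^{2} = \left(0 + \left(3 + 2 \cdot 5^{2}\right)\right)^{2} = \left(0 + \left(3 + 2 \cdot 25\right)\right)^{2} = \left(0 + \left(3 + 50\right)\right)^{2} = \left(0 + 53\right)^{2} = 53^{2} = 2809$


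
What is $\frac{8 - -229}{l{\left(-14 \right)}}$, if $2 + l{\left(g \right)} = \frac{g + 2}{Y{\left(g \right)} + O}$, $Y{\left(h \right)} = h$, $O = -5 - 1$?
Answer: $- \frac{1185}{7} \approx -169.29$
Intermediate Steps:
$O = -6$ ($O = -5 - 1 = -6$)
$l{\left(g \right)} = -2 + \frac{2 + g}{-6 + g}$ ($l{\left(g \right)} = -2 + \frac{g + 2}{g - 6} = -2 + \frac{2 + g}{-6 + g}$)
$\frac{8 - -229}{l{\left(-14 \right)}} = \frac{8 - -229}{\frac{1}{-6 - 14} \left(14 - -14\right)} = \frac{8 + 229}{\frac{1}{-20} \left(14 + 14\right)} = \frac{237}{\left(- \frac{1}{20}\right) 28} = \frac{237}{- \frac{7}{5}} = 237 \left(- \frac{5}{7}\right) = - \frac{1185}{7}$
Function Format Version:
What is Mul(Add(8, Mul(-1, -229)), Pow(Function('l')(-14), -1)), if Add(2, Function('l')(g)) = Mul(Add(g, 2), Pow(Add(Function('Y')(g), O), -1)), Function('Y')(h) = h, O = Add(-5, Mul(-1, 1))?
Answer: Rational(-1185, 7) ≈ -169.29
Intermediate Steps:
O = -6 (O = Add(-5, -1) = -6)
Function('l')(g) = Add(-2, Mul(Pow(Add(-6, g), -1), Add(2, g))) (Function('l')(g) = Add(-2, Mul(Add(g, 2), Pow(Add(g, -6), -1))) = Add(-2, Mul(Add(2, g), Pow(Add(-6, g), -1))) = Add(-2, Mul(Pow(Add(-6, g), -1), Add(2, g))))
Mul(Add(8, Mul(-1, -229)), Pow(Function('l')(-14), -1)) = Mul(Add(8, Mul(-1, -229)), Pow(Mul(Pow(Add(-6, -14), -1), Add(14, Mul(-1, -14))), -1)) = Mul(Add(8, 229), Pow(Mul(Pow(-20, -1), Add(14, 14)), -1)) = Mul(237, Pow(Mul(Rational(-1, 20), 28), -1)) = Mul(237, Pow(Rational(-7, 5), -1)) = Mul(237, Rational(-5, 7)) = Rational(-1185, 7)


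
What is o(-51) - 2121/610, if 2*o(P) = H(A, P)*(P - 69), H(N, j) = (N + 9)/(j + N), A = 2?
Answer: 298671/29890 ≈ 9.9923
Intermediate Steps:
H(N, j) = (9 + N)/(N + j)
o(P) = 11*(-69 + P)/(2*(2 + P)) (o(P) = (((9 + 2)/(2 + P))*(P - 69))/2 = ((11/(2 + P))*(-69 + P))/2 = (11*(-69 + P)/(2 + P))/2 = 11*(-69 + P)/(2*(2 + P)))
o(-51) - 2121/610 = 11*(-69 - 51)/(2*(2 - 51)) - 2121/610 = (11/2)*(-120)/(-49) - 2121/610 = (11/2)*(-1/49)*(-120) - 1*2121/610 = 660/49 - 2121/610 = 298671/29890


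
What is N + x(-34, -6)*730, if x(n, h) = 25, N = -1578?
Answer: 16672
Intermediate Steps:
N + x(-34, -6)*730 = -1578 + 25*730 = -1578 + 18250 = 16672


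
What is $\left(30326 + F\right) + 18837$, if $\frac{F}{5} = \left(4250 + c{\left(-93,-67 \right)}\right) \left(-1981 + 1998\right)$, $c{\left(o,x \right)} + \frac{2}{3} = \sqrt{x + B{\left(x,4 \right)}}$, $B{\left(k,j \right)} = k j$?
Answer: $\frac{1231069}{3} + 85 i \sqrt{335} \approx 4.1036 \cdot 10^{5} + 1555.8 i$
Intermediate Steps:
$B{\left(k,j \right)} = j k$
$c{\left(o,x \right)} = - \frac{2}{3} + \sqrt{5} \sqrt{x}$ ($c{\left(o,x \right)} = - \frac{2}{3} + \sqrt{x + 4 x} = - \frac{2}{3} + \sqrt{5 x} = - \frac{2}{3} + \sqrt{5} \sqrt{x}$)
$F = \frac{1083580}{3} + 85 i \sqrt{335}$ ($F = 5 \left(4250 - \left(\frac{2}{3} - \sqrt{5} \sqrt{-67}\right)\right) \left(-1981 + 1998\right) = 5 \left(4250 - \left(\frac{2}{3} - \sqrt{5} i \sqrt{67}\right)\right) 17 = 5 \left(4250 - \left(\frac{2}{3} - i \sqrt{335}\right)\right) 17 = 5 \left(\frac{12748}{3} + i \sqrt{335}\right) 17 = 5 \left(\frac{216716}{3} + 17 i \sqrt{335}\right) = \frac{1083580}{3} + 85 i \sqrt{335} \approx 3.6119 \cdot 10^{5} + 1555.8 i$)
$\left(30326 + F\right) + 18837 = \left(30326 + \left(\frac{1083580}{3} + 85 i \sqrt{335}\right)\right) + 18837 = \left(\frac{1174558}{3} + 85 i \sqrt{335}\right) + 18837 = \frac{1231069}{3} + 85 i \sqrt{335}$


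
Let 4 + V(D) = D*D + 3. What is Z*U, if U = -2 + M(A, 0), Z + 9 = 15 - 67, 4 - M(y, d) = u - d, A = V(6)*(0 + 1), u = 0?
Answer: -122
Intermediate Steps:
V(D) = -1 + D² (V(D) = -4 + (D*D + 3) = -4 + (D² + 3) = -4 + (3 + D²) = -1 + D²)
A = 35 (A = (-1 + 6²)*(0 + 1) = (-1 + 36)*1 = 35*1 = 35)
M(y, d) = 4 + d (M(y, d) = 4 - (0 - d) = 4 - (-1)*d = 4 + d)
Z = -61 (Z = -9 + (15 - 67) = -9 - 52 = -61)
U = 2 (U = -2 + (4 + 0) = -2 + 4 = 2)
Z*U = -61*2 = -122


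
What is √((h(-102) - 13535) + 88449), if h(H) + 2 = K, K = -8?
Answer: 2*√18726 ≈ 273.69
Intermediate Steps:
h(H) = -10 (h(H) = -2 - 8 = -10)
√((h(-102) - 13535) + 88449) = √((-10 - 13535) + 88449) = √(-13545 + 88449) = √74904 = 2*√18726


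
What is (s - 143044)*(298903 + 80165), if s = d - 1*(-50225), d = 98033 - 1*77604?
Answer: -27440732520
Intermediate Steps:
d = 20429 (d = 98033 - 77604 = 20429)
s = 70654 (s = 20429 - 1*(-50225) = 20429 + 50225 = 70654)
(s - 143044)*(298903 + 80165) = (70654 - 143044)*(298903 + 80165) = -72390*379068 = -27440732520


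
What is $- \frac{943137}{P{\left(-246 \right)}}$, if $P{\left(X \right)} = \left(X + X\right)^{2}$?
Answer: $- \frac{104793}{26896} \approx -3.8962$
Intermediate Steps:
$P{\left(X \right)} = 4 X^{2}$ ($P{\left(X \right)} = \left(2 X\right)^{2} = 4 X^{2}$)
$- \frac{943137}{P{\left(-246 \right)}} = - \frac{943137}{4 \left(-246\right)^{2}} = - \frac{943137}{4 \cdot 60516} = - \frac{943137}{242064} = \left(-943137\right) \frac{1}{242064} = - \frac{104793}{26896}$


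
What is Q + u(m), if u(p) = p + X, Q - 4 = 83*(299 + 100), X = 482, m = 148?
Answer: 33751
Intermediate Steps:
Q = 33121 (Q = 4 + 83*(299 + 100) = 4 + 83*399 = 4 + 33117 = 33121)
u(p) = 482 + p (u(p) = p + 482 = 482 + p)
Q + u(m) = 33121 + (482 + 148) = 33121 + 630 = 33751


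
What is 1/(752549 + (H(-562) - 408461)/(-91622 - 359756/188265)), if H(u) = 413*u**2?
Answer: 17249575586/12956669797496299 ≈ 1.3313e-6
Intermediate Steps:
1/(752549 + (H(-562) - 408461)/(-91622 - 359756/188265)) = 1/(752549 + (413*(-562)**2 - 408461)/(-91622 - 359756/188265)) = 1/(752549 + (413*315844 - 408461)/(-91622 - 359756*1/188265)) = 1/(752549 + (130443572 - 408461)/(-91622 - 359756/188265)) = 1/(752549 + 130035111/(-17249575586/188265)) = 1/(752549 + 130035111*(-188265/17249575586)) = 1/(752549 - 24481060172415/17249575586) = 1/(12956669797496299/17249575586) = 17249575586/12956669797496299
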